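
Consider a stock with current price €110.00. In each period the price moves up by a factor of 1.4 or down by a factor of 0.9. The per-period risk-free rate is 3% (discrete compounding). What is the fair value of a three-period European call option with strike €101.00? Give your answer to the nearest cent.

€25.29

Risk-neutral probability p = (1 + 0.03 − 0.9)/(1.4 − 0.9) = 0.1300/0.5000 = 0.2600
Terminal stock prices: S_uuu = 301.8, S_uud = 194, S_udd = 124.7, S_ddd = 80.19
Terminal payoffs (S − K): max(200.8, 0) = 200.8, max(93.04, 0) = 93.04, max(23.74, 0) = 23.74, max(-20.81, 0) = 0
Node uu (S = 215.6): V_uu = 1/1.03·[0.2600·200.8400 + 0.7400·93.0400] = 117.5417
Node ud (S = 138.6): V_ud = 1/1.03·[0.2600·93.0400 + 0.7400·23.7400] = 40.5417
Node dd (S = 89.1): V_dd = 1/1.03·[0.2600·23.7400 + 0.7400·0.0000] = 5.9926
Node u (S = 154): V_u = 1/1.03·[0.2600·117.5417 + 0.7400·40.5417] = 58.7978
Node d (S = 99): V_d = 1/1.03·[0.2600·40.5417 + 0.7400·5.9926] = 14.5392
Node 0 (S = 110): V_0 = 1/1.03·[0.2600·58.7978 + 0.7400·14.5392] = 25.2878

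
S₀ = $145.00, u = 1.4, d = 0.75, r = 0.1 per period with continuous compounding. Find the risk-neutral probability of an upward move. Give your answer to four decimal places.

Risk-neutral probability p = (e^0.1 − 0.75)/(1.4 − 0.75) = 0.3552/0.6500 = 0.5464

p = 0.5464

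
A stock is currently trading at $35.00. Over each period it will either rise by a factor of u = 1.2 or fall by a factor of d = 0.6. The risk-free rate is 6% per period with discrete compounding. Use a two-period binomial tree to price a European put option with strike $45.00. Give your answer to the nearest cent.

$7.87

Risk-neutral probability p = (1 + 0.06 − 0.6)/(1.2 − 0.6) = 0.4600/0.6000 = 0.7667
Terminal stock prices: S_uu = 50.4, S_ud = 25.2, S_dd = 12.6
Terminal payoffs (K − S): max(-5.4, 0) = 0, max(19.8, 0) = 19.8, max(32.4, 0) = 32.4
Node u (S = 42): V_u = 1/1.06·[0.7667·0.0000 + 0.2333·19.8000] = 4.3585
Node d (S = 21): V_d = 1/1.06·[0.7667·19.8000 + 0.2333·32.4000] = 21.4528
Node 0 (S = 35): V_0 = 1/1.06·[0.7667·4.3585 + 0.2333·21.4528] = 7.8747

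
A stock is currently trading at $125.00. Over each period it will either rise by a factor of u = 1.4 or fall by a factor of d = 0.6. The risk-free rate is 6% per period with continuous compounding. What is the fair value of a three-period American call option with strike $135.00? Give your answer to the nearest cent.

Risk-neutral probability p = (e^0.06 − 0.6)/(1.4 − 0.6) = 0.4618/0.8000 = 0.5773
Terminal stock prices: S_uuu = 343, S_uud = 147, S_udd = 63, S_ddd = 27
Terminal payoffs (S − K): max(208, 0) = 208, max(12, 0) = 12, max(-72, 0) = 0, max(-108, 0) = 0
Node uu (S = 245): continuation = e^(−0.06)·[0.5773·208.0000 + 0.4227·12.0000] = 117.8618; exercise value = 110.0000 ≤ continuation, so V_uu = 117.8618
Node ud (S = 105): continuation = e^(−0.06)·[0.5773·12.0000 + 0.4227·0.0000] = 6.5241; exercise value = 0.0000 ≤ continuation, so V_ud = 6.5241
Node dd (S = 45): continuation = e^(−0.06)·[0.5773·0.0000 + 0.4227·0.0000] = 0.0000; exercise value = 0.0000 ≤ continuation, so V_dd = 0.0000
Node u (S = 175): continuation = e^(−0.06)·[0.5773·117.8618 + 0.4227·6.5241] = 66.6759; exercise value = 40.0000 ≤ continuation, so V_u = 66.6759
Node d (S = 75): continuation = e^(−0.06)·[0.5773·6.5241 + 0.4227·0.0000] = 3.5470; exercise value = 0.0000 ≤ continuation, so V_d = 3.5470
Node 0 (S = 125): continuation = e^(−0.06)·[0.5773·66.6759 + 0.4227·3.5470] = 37.6621; exercise value = 0.0000 ≤ continuation, so V_0 = 37.6621

$37.66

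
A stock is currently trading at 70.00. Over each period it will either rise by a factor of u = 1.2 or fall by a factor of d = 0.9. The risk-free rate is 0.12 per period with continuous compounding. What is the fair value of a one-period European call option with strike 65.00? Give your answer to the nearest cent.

Risk-neutral probability p = (e^0.12 − 0.9)/(1.2 − 0.9) = 0.2275/0.3000 = 0.7583
Terminal stock prices: S_u = 84, S_d = 63
Terminal payoffs (S − K): max(19, 0) = 19, max(-2, 0) = 0
Node 0 (S = 70): V_0 = e^(−0.12)·[0.7583·19.0000 + 0.2417·0.0000] = 12.7789

12.78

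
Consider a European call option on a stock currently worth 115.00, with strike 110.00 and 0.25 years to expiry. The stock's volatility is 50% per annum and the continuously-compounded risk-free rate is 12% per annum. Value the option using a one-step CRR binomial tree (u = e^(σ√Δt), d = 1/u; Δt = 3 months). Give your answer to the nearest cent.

18.21

CRR parameters: u = e^(σ√Δt) = e^(0.5·√0.25) = 1.2840, d = 1/u = 0.7788
Per-period rate: rΔt = 0.12·0.25 = 0.03, so R = e^0.03 = 1.0305
Risk-neutral probability p = (e^0.03 − 0.7788)/(1.2840 − 0.7788) = 0.2517/0.5052 = 0.4981
Terminal stock prices: S_u = 147.7, S_d = 89.56
Terminal payoffs (S − K): max(37.66, 0) = 37.66, max(-20.44, 0) = 0
Node 0 (S = 115): V_0 = e^(−0.03)·[0.4981·37.6629 + 0.5019·0.0000] = 18.2056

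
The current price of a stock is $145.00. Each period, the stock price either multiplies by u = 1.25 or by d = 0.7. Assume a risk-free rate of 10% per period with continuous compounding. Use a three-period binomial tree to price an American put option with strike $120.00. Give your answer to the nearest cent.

Risk-neutral probability p = (e^0.1 − 0.7)/(1.25 − 0.7) = 0.4052/0.5500 = 0.7367
Terminal stock prices: S_uuu = 283.2, S_uud = 158.6, S_udd = 88.81, S_ddd = 49.73
Terminal payoffs (K − S): max(-163.2, 0) = 0, max(-38.59, 0) = 0, max(31.19, 0) = 31.19, max(70.27, 0) = 70.27
Node uu (S = 226.6): continuation = e^(−0.1)·[0.7367·0.0000 + 0.2633·0.0000] = 0.0000; exercise value = 0.0000 ≤ continuation, so V_uu = 0.0000
Node ud (S = 126.9): continuation = e^(−0.1)·[0.7367·0.0000 + 0.2633·31.1875] = 7.4309; exercise value = 0.0000 ≤ continuation, so V_ud = 7.4309
Node dd (S = 71.05): continuation = e^(−0.1)·[0.7367·31.1875 + 0.2633·70.2650] = 37.5305; exercise value = 48.9500 > continuation, so V_dd = 48.9500 (exercise)
Node u (S = 181.2): continuation = e^(−0.1)·[0.7367·0.0000 + 0.2633·7.4309] = 1.7705; exercise value = 0.0000 ≤ continuation, so V_u = 1.7705
Node d (S = 101.5): continuation = e^(−0.1)·[0.7367·7.4309 + 0.2633·48.9500] = 16.6164; exercise value = 18.5000 > continuation, so V_d = 18.5000 (exercise)
Node 0 (S = 145): continuation = e^(−0.1)·[0.7367·1.7705 + 0.2633·18.5000] = 5.5881; exercise value = 0.0000 ≤ continuation, so V_0 = 5.5881

$5.59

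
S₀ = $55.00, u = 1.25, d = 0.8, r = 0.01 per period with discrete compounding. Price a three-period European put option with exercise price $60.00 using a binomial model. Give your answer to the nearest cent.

$10.87

Risk-neutral probability p = (1 + 0.01 − 0.8)/(1.25 − 0.8) = 0.2100/0.4500 = 0.4667
Terminal stock prices: S_uuu = 107.4, S_uud = 68.75, S_udd = 44, S_ddd = 28.16
Terminal payoffs (K − S): max(-47.42, 0) = 0, max(-8.75, 0) = 0, max(16, 0) = 16, max(31.84, 0) = 31.84
Node uu (S = 85.94): V_uu = 1/1.01·[0.4667·0.0000 + 0.5333·0.0000] = 0.0000
Node ud (S = 55): V_ud = 1/1.01·[0.4667·0.0000 + 0.5333·16.0000] = 8.4488
Node dd (S = 35.2): V_dd = 1/1.01·[0.4667·16.0000 + 0.5333·31.8400] = 24.2059
Node u (S = 68.75): V_u = 1/1.01·[0.4667·0.0000 + 0.5333·8.4488] = 4.4614
Node d (S = 44): V_d = 1/1.01·[0.4667·8.4488 + 0.5333·24.2059] = 16.6858
Node 0 (S = 55): V_0 = 1/1.01·[0.4667·4.4614 + 0.5333·16.6858] = 10.8724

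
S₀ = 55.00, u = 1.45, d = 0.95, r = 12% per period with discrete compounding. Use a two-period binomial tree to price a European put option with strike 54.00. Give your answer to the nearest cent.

Risk-neutral probability p = (1 + 0.12 − 0.95)/(1.45 − 0.95) = 0.1700/0.5000 = 0.3400
Terminal stock prices: S_uu = 115.6, S_ud = 75.76, S_dd = 49.64
Terminal payoffs (K − S): max(-61.64, 0) = 0, max(-21.76, 0) = 0, max(4.363, 0) = 4.363
Node u (S = 79.75): V_u = 1/1.12·[0.3400·0.0000 + 0.6600·0.0000] = 0.0000
Node d (S = 52.25): V_d = 1/1.12·[0.3400·0.0000 + 0.6600·4.3625] = 2.5708
Node 0 (S = 55): V_0 = 1/1.12·[0.3400·0.0000 + 0.6600·2.5708] = 1.5149

1.51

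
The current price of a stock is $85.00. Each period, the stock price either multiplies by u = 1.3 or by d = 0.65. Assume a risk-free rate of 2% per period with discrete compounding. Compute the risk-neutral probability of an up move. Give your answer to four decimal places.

p = 0.5692

Risk-neutral probability p = (1 + 0.02 − 0.65)/(1.3 − 0.65) = 0.3700/0.6500 = 0.5692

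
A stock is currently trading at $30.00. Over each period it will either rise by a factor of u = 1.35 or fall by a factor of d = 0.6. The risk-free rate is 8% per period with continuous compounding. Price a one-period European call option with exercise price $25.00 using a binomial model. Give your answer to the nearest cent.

$9.22

Risk-neutral probability p = (e^0.08 − 0.6)/(1.35 − 0.6) = 0.4833/0.7500 = 0.6444
Terminal stock prices: S_u = 40.5, S_d = 18
Terminal payoffs (S − K): max(15.5, 0) = 15.5, max(-7, 0) = 0
Node 0 (S = 30): V_0 = e^(−0.08)·[0.6444·15.5000 + 0.3556·0.0000] = 9.2200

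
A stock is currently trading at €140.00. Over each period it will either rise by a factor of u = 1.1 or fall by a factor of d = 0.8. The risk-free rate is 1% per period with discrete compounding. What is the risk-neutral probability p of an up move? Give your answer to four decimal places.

p = 0.7000

Risk-neutral probability p = (1 + 0.01 − 0.8)/(1.1 − 0.8) = 0.2100/0.3000 = 0.7000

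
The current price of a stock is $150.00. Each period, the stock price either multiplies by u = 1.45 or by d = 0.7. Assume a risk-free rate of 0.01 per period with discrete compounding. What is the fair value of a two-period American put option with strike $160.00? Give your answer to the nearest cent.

$33.79

Risk-neutral probability p = (1 + 0.01 − 0.7)/(1.45 − 0.7) = 0.3100/0.7500 = 0.4133
Terminal stock prices: S_uu = 315.4, S_ud = 152.2, S_dd = 73.5
Terminal payoffs (K − S): max(-155.4, 0) = 0, max(7.75, 0) = 7.75, max(86.5, 0) = 86.5
Node u (S = 217.5): continuation = 1/1.01·[0.4133·0.0000 + 0.5867·7.7500] = 4.5017; exercise value = 0.0000 ≤ continuation, so V_u = 4.5017
Node d (S = 105): continuation = 1/1.01·[0.4133·7.7500 + 0.5867·86.5000] = 53.4158; exercise value = 55.0000 > continuation, so V_d = 55.0000 (exercise)
Node 0 (S = 150): continuation = 1/1.01·[0.4133·4.5017 + 0.5867·55.0000] = 33.7895; exercise value = 10.0000 ≤ continuation, so V_0 = 33.7895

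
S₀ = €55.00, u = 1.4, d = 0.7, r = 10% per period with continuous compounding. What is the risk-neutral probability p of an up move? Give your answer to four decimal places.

Risk-neutral probability p = (e^0.1 − 0.7)/(1.4 − 0.7) = 0.4052/0.7000 = 0.5788

p = 0.5788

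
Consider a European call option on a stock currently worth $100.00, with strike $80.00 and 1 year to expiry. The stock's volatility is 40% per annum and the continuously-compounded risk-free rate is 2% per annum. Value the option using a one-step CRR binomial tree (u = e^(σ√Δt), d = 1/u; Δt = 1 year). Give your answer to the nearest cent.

$28.88

CRR parameters: u = e^(σ√Δt) = e^(0.4·√1) = 1.4918, d = 1/u = 0.6703
Per-period rate: rΔt = 0.02·1 = 0.02, so R = e^0.02 = 1.0202
Risk-neutral probability p = (e^0.02 − 0.6703)/(1.4918 − 0.6703) = 0.3499/0.8215 = 0.4259
Terminal stock prices: S_u = 149.2, S_d = 67.03
Terminal payoffs (S − K): max(69.18, 0) = 69.18, max(-12.97, 0) = 0
Node 0 (S = 100): V_0 = e^(−0.02)·[0.4259·69.1825 + 0.5741·0.0000] = 28.8816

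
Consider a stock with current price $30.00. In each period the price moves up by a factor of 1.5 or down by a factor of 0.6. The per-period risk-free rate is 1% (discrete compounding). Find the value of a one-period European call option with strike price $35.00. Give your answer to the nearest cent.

Risk-neutral probability p = (1 + 0.01 − 0.6)/(1.5 − 0.6) = 0.4100/0.9000 = 0.4556
Terminal stock prices: S_u = 45, S_d = 18
Terminal payoffs (S − K): max(10, 0) = 10, max(-17, 0) = 0
Node 0 (S = 30): V_0 = 1/1.01·[0.4556·10.0000 + 0.5444·0.0000] = 4.5105

$4.51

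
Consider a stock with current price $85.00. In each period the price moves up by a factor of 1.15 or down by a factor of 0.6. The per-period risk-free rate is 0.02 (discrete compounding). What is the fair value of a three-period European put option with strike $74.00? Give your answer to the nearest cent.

$7.93

Risk-neutral probability p = (1 + 0.02 − 0.6)/(1.15 − 0.6) = 0.4200/0.5500 = 0.7636
Terminal stock prices: S_uuu = 129.3, S_uud = 67.45, S_udd = 35.19, S_ddd = 18.36
Terminal payoffs (K − S): max(-55.27, 0) = 0, max(6.553, 0) = 6.553, max(38.81, 0) = 38.81, max(55.64, 0) = 55.64
Node uu (S = 112.4): V_uu = 1/1.02·[0.7636·0.0000 + 0.2364·6.5525] = 1.5184
Node ud (S = 58.65): V_ud = 1/1.02·[0.7636·6.5525 + 0.2364·38.8100] = 13.8990
Node dd (S = 30.6): V_dd = 1/1.02·[0.7636·38.8100 + 0.2364·55.6400] = 41.9490
Node u (S = 97.75): V_u = 1/1.02·[0.7636·1.5184 + 0.2364·13.8990] = 4.3576
Node d (S = 51): V_d = 1/1.02·[0.7636·13.8990 + 0.2364·41.9490] = 20.1265
Node 0 (S = 85): V_0 = 1/1.02·[0.7636·4.3576 + 0.2364·20.1265] = 7.9263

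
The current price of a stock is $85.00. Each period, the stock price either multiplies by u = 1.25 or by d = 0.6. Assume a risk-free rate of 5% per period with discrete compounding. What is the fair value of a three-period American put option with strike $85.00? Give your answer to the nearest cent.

Risk-neutral probability p = (1 + 0.05 − 0.6)/(1.25 − 0.6) = 0.4500/0.6500 = 0.6923
Terminal stock prices: S_uuu = 166, S_uud = 79.69, S_udd = 38.25, S_ddd = 18.36
Terminal payoffs (K − S): max(-81.02, 0) = 0, max(5.312, 0) = 5.312, max(46.75, 0) = 46.75, max(66.64, 0) = 66.64
Node uu (S = 132.8): continuation = 1/1.05·[0.6923·0.0000 + 0.3077·5.3125] = 1.5568; exercise value = 0.0000 ≤ continuation, so V_uu = 1.5568
Node ud (S = 63.75): continuation = 1/1.05·[0.6923·5.3125 + 0.3077·46.7500] = 17.2024; exercise value = 21.2500 > continuation, so V_ud = 21.2500 (exercise)
Node dd (S = 30.6): continuation = 1/1.05·[0.6923·46.7500 + 0.3077·66.6400] = 50.3524; exercise value = 54.4000 > continuation, so V_dd = 54.4000 (exercise)
Node u (S = 106.2): continuation = 1/1.05·[0.6923·1.5568 + 0.3077·21.2500] = 7.2536; exercise value = 0.0000 ≤ continuation, so V_u = 7.2536
Node d (S = 51): continuation = 1/1.05·[0.6923·21.2500 + 0.3077·54.4000] = 29.9524; exercise value = 34.0000 > continuation, so V_d = 34.0000 (exercise)
Node 0 (S = 85): continuation = 1/1.05·[0.6923·7.2536 + 0.3077·34.0000] = 14.7459; exercise value = 0.0000 ≤ continuation, so V_0 = 14.7459

$14.75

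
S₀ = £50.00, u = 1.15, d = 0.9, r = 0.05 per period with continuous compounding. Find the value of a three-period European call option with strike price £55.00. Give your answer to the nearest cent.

Risk-neutral probability p = (e^0.05 − 0.9)/(1.15 − 0.9) = 0.1513/0.2500 = 0.6051
Terminal stock prices: S_uuu = 76.04, S_uud = 59.51, S_udd = 46.57, S_ddd = 36.45
Terminal payoffs (S − K): max(21.04, 0) = 21.04, max(4.512, 0) = 4.512, max(-8.425, 0) = 0, max(-18.55, 0) = 0
Node uu (S = 66.12): V_uu = e^(−0.05)·[0.6051·21.0437 + 0.3949·4.5125] = 13.8074
Node ud (S = 51.75): V_ud = e^(−0.05)·[0.6051·4.5125 + 0.3949·0.0000] = 2.5973
Node dd (S = 40.5): V_dd = e^(−0.05)·[0.6051·0.0000 + 0.3949·0.0000] = 0.0000
Node u (S = 57.5): V_u = e^(−0.05)·[0.6051·13.8074 + 0.3949·2.5973] = 8.9229
Node d (S = 45): V_d = e^(−0.05)·[0.6051·2.5973 + 0.3949·0.0000] = 1.4949
Node 0 (S = 50): V_0 = e^(−0.05)·[0.6051·8.9229 + 0.3949·1.4949] = 5.6973

£5.70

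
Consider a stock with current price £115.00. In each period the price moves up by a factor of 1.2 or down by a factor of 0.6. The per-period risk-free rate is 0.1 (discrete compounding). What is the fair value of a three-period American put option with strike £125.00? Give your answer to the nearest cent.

Risk-neutral probability p = (1 + 0.1 − 0.6)/(1.2 − 0.6) = 0.5000/0.6000 = 0.8333
Terminal stock prices: S_uuu = 198.7, S_uud = 99.36, S_udd = 49.68, S_ddd = 24.84
Terminal payoffs (K − S): max(-73.72, 0) = 0, max(25.64, 0) = 25.64, max(75.32, 0) = 75.32, max(100.2, 0) = 100.2
Node uu (S = 165.6): continuation = 1/1.1·[0.8333·0.0000 + 0.1667·25.6400] = 3.8848; exercise value = 0.0000 ≤ continuation, so V_uu = 3.8848
Node ud (S = 82.8): continuation = 1/1.1·[0.8333·25.6400 + 0.1667·75.3200] = 30.8364; exercise value = 42.2000 > continuation, so V_ud = 42.2000 (exercise)
Node dd (S = 41.4): continuation = 1/1.1·[0.8333·75.3200 + 0.1667·100.1600] = 72.2364; exercise value = 83.6000 > continuation, so V_dd = 83.6000 (exercise)
Node u (S = 138): continuation = 1/1.1·[0.8333·3.8848 + 0.1667·42.2000] = 9.3370; exercise value = 0.0000 ≤ continuation, so V_u = 9.3370
Node d (S = 69): continuation = 1/1.1·[0.8333·42.2000 + 0.1667·83.6000] = 44.6364; exercise value = 56.0000 > continuation, so V_d = 56.0000 (exercise)
Node 0 (S = 115): continuation = 1/1.1·[0.8333·9.3370 + 0.1667·56.0000] = 15.5583; exercise value = 10.0000 ≤ continuation, so V_0 = 15.5583

£15.56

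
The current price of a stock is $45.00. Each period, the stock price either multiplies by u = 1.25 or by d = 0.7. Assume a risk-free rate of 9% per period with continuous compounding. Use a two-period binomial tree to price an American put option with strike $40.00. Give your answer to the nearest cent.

$2.31

Risk-neutral probability p = (e^0.09 − 0.7)/(1.25 − 0.7) = 0.3942/0.5500 = 0.7167
Terminal stock prices: S_uu = 70.31, S_ud = 39.38, S_dd = 22.05
Terminal payoffs (K − S): max(-30.31, 0) = 0, max(0.625, 0) = 0.625, max(17.95, 0) = 17.95
Node u (S = 56.25): continuation = e^(−0.09)·[0.7167·0.0000 + 0.2833·0.6250] = 0.1618; exercise value = 0.0000 ≤ continuation, so V_u = 0.1618
Node d (S = 31.5): continuation = e^(−0.09)·[0.7167·0.6250 + 0.2833·17.9500] = 5.0572; exercise value = 8.5000 > continuation, so V_d = 8.5000 (exercise)
Node 0 (S = 45): continuation = e^(−0.09)·[0.7167·0.1618 + 0.2833·8.5000] = 2.3069; exercise value = 0.0000 ≤ continuation, so V_0 = 2.3069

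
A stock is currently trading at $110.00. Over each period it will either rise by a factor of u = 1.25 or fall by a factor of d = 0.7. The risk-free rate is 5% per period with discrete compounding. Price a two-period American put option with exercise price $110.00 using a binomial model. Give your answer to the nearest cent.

Risk-neutral probability p = (1 + 0.05 − 0.7)/(1.25 − 0.7) = 0.3500/0.5500 = 0.6364
Terminal stock prices: S_uu = 171.9, S_ud = 96.25, S_dd = 53.9
Terminal payoffs (K − S): max(-61.88, 0) = 0, max(13.75, 0) = 13.75, max(56.1, 0) = 56.1
Node u (S = 137.5): continuation = 1/1.05·[0.6364·0.0000 + 0.3636·13.7500] = 4.7619; exercise value = 0.0000 ≤ continuation, so V_u = 4.7619
Node d (S = 77): continuation = 1/1.05·[0.6364·13.7500 + 0.3636·56.1000] = 27.7619; exercise value = 33.0000 > continuation, so V_d = 33.0000 (exercise)
Node 0 (S = 110): continuation = 1/1.05·[0.6364·4.7619 + 0.3636·33.0000] = 14.3146; exercise value = 0.0000 ≤ continuation, so V_0 = 14.3146

$14.31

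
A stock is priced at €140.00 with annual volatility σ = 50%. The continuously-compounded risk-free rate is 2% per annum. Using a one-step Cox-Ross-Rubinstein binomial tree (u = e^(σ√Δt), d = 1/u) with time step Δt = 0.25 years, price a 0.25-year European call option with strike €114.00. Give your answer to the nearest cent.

€29.30

CRR parameters: u = e^(σ√Δt) = e^(0.5·√0.25) = 1.2840, d = 1/u = 0.7788
Per-period rate: rΔt = 0.02·0.25 = 0.005, so R = e^0.005 = 1.0050
Risk-neutral probability p = (e^0.005 − 0.7788)/(1.2840 − 0.7788) = 0.2262/0.5052 = 0.4477
Terminal stock prices: S_u = 179.8, S_d = 109
Terminal payoffs (S − K): max(65.76, 0) = 65.76, max(-4.968, 0) = 0
Node 0 (S = 140): V_0 = e^(−0.005)·[0.4477·65.7636 + 0.5523·0.0000] = 29.2984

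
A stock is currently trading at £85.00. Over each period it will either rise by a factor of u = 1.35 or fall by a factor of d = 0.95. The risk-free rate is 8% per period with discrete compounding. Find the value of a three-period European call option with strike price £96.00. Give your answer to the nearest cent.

Risk-neutral probability p = (1 + 0.08 − 0.95)/(1.35 − 0.95) = 0.1300/0.4000 = 0.3250
Terminal stock prices: S_uuu = 209.1, S_uud = 147.2, S_udd = 103.6, S_ddd = 72.88
Terminal payoffs (S − K): max(113.1, 0) = 113.1, max(51.17, 0) = 51.17, max(7.562, 0) = 7.562, max(-23.12, 0) = 0
Node uu (S = 154.9): V_uu = 1/1.08·[0.3250·113.1319 + 0.6750·51.1669] = 66.0236
Node ud (S = 109): V_ud = 1/1.08·[0.3250·51.1669 + 0.6750·7.5619] = 20.1236
Node dd (S = 76.71): V_dd = 1/1.08·[0.3250·7.5619 + 0.6750·0.0000] = 2.2756
Node u (S = 114.8): V_u = 1/1.08·[0.3250·66.0236 + 0.6750·20.1236] = 32.4455
Node d (S = 80.75): V_d = 1/1.08·[0.3250·20.1236 + 0.6750·2.2756] = 7.4779
Node 0 (S = 85): V_0 = 1/1.08·[0.3250·32.4455 + 0.6750·7.4779] = 14.4374

£14.44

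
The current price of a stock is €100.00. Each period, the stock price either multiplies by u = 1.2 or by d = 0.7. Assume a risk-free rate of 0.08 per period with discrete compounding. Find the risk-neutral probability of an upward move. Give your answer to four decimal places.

p = 0.7600

Risk-neutral probability p = (1 + 0.08 − 0.7)/(1.2 − 0.7) = 0.3800/0.5000 = 0.7600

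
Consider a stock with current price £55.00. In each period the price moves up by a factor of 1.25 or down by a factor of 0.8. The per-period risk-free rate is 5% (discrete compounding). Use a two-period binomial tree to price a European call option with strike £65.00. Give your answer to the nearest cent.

Risk-neutral probability p = (1 + 0.05 − 0.8)/(1.25 − 0.8) = 0.2500/0.4500 = 0.5556
Terminal stock prices: S_uu = 85.94, S_ud = 55, S_dd = 35.2
Terminal payoffs (S − K): max(20.94, 0) = 20.94, max(-10, 0) = 0, max(-29.8, 0) = 0
Node u (S = 68.75): V_u = 1/1.05·[0.5556·20.9375 + 0.4444·0.0000] = 11.0780
Node d (S = 44): V_d = 1/1.05·[0.5556·0.0000 + 0.4444·0.0000] = 0.0000
Node 0 (S = 55): V_0 = 1/1.05·[0.5556·11.0780 + 0.4444·0.0000] = 5.8614

£5.86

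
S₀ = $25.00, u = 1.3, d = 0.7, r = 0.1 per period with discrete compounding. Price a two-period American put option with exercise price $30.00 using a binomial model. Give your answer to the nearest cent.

Risk-neutral probability p = (1 + 0.1 − 0.7)/(1.3 − 0.7) = 0.4000/0.6000 = 0.6667
Terminal stock prices: S_uu = 42.25, S_ud = 22.75, S_dd = 12.25
Terminal payoffs (K − S): max(-12.25, 0) = 0, max(7.25, 0) = 7.25, max(17.75, 0) = 17.75
Node u (S = 32.5): continuation = 1/1.1·[0.6667·0.0000 + 0.3333·7.2500] = 2.1970; exercise value = 0.0000 ≤ continuation, so V_u = 2.1970
Node d (S = 17.5): continuation = 1/1.1·[0.6667·7.2500 + 0.3333·17.7500] = 9.7727; exercise value = 12.5000 > continuation, so V_d = 12.5000 (exercise)
Node 0 (S = 25): continuation = 1/1.1·[0.6667·2.1970 + 0.3333·12.5000] = 5.1194; exercise value = 5.0000 ≤ continuation, so V_0 = 5.1194

$5.12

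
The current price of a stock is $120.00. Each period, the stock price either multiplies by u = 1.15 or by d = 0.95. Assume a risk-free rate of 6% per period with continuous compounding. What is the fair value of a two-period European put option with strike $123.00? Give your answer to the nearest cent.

$2.53

Risk-neutral probability p = (e^0.06 − 0.95)/(1.15 − 0.95) = 0.1118/0.2000 = 0.5592
Terminal stock prices: S_uu = 158.7, S_ud = 131.1, S_dd = 108.3
Terminal payoffs (K − S): max(-35.7, 0) = 0, max(-8.1, 0) = 0, max(14.7, 0) = 14.7
Node u (S = 138): V_u = e^(−0.06)·[0.5592·0.0000 + 0.4408·0.0000] = 0.0000
Node d (S = 114): V_d = e^(−0.06)·[0.5592·0.0000 + 0.4408·14.7000] = 6.1026
Node 0 (S = 120): V_0 = e^(−0.06)·[0.5592·0.0000 + 0.4408·6.1026] = 2.5335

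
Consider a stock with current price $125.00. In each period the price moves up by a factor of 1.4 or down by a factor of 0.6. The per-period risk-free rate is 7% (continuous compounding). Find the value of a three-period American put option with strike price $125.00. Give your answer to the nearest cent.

$24.06

Risk-neutral probability p = (e^0.07 − 0.6)/(1.4 − 0.6) = 0.4725/0.8000 = 0.5906
Terminal stock prices: S_uuu = 343, S_uud = 147, S_udd = 63, S_ddd = 27
Terminal payoffs (K − S): max(-218, 0) = 0, max(-22, 0) = 0, max(62, 0) = 62, max(98, 0) = 98
Node uu (S = 245): continuation = e^(−0.07)·[0.5906·0.0000 + 0.4094·0.0000] = 0.0000; exercise value = 0.0000 ≤ continuation, so V_uu = 0.0000
Node ud (S = 105): continuation = e^(−0.07)·[0.5906·0.0000 + 0.4094·62.0000] = 23.6647; exercise value = 20.0000 ≤ continuation, so V_ud = 23.6647
Node dd (S = 45): continuation = e^(−0.07)·[0.5906·62.0000 + 0.4094·98.0000] = 71.5492; exercise value = 80.0000 > continuation, so V_dd = 80.0000 (exercise)
Node u (S = 175): continuation = e^(−0.07)·[0.5906·0.0000 + 0.4094·23.6647] = 9.0326; exercise value = 0.0000 ≤ continuation, so V_u = 9.0326
Node d (S = 75): continuation = e^(−0.07)·[0.5906·23.6647 + 0.4094·80.0000] = 43.5674; exercise value = 50.0000 > continuation, so V_d = 50.0000 (exercise)
Node 0 (S = 125): continuation = e^(−0.07)·[0.5906·9.0326 + 0.4094·50.0000] = 24.0587; exercise value = 0.0000 ≤ continuation, so V_0 = 24.0587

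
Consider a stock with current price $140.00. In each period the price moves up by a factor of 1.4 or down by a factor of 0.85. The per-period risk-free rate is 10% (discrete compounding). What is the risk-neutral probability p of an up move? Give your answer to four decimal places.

p = 0.4545

Risk-neutral probability p = (1 + 0.1 − 0.85)/(1.4 − 0.85) = 0.2500/0.5500 = 0.4545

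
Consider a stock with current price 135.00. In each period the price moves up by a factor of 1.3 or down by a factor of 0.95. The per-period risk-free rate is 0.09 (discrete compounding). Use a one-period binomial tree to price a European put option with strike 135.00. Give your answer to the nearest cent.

Risk-neutral probability p = (1 + 0.09 − 0.95)/(1.3 − 0.95) = 0.1400/0.3500 = 0.4000
Terminal stock prices: S_u = 175.5, S_d = 128.2
Terminal payoffs (K − S): max(-40.5, 0) = 0, max(6.75, 0) = 6.75
Node 0 (S = 135): V_0 = 1/1.09·[0.4000·0.0000 + 0.6000·6.7500] = 3.7156

3.72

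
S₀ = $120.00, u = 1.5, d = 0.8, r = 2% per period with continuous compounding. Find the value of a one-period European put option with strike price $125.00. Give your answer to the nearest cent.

Risk-neutral probability p = (e^0.02 − 0.8)/(1.5 − 0.8) = 0.2202/0.7000 = 0.3146
Terminal stock prices: S_u = 180, S_d = 96
Terminal payoffs (K − S): max(-55, 0) = 0, max(29, 0) = 29
Node 0 (S = 120): V_0 = e^(−0.02)·[0.3146·0.0000 + 0.6854·29.0000] = 19.4838

$19.48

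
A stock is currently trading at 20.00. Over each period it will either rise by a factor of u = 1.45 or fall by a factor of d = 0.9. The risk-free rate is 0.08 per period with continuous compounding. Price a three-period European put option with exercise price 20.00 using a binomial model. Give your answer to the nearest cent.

Risk-neutral probability p = (e^0.08 − 0.9)/(1.45 − 0.9) = 0.1833/0.5500 = 0.3332
Terminal stock prices: S_uuu = 60.97, S_uud = 37.84, S_udd = 23.49, S_ddd = 14.58
Terminal payoffs (K − S): max(-40.97, 0) = 0, max(-17.84, 0) = 0, max(-3.49, 0) = 0, max(5.42, 0) = 5.42
Node uu (S = 42.05): V_uu = e^(−0.08)·[0.3332·0.0000 + 0.6668·0.0000] = 0.0000
Node ud (S = 26.1): V_ud = e^(−0.08)·[0.3332·0.0000 + 0.6668·0.0000] = 0.0000
Node dd (S = 16.2): V_dd = e^(−0.08)·[0.3332·0.0000 + 0.6668·5.4200] = 3.3359
Node u (S = 29): V_u = e^(−0.08)·[0.3332·0.0000 + 0.6668·0.0000] = 0.0000
Node d (S = 18): V_d = e^(−0.08)·[0.3332·0.0000 + 0.6668·3.3359] = 2.0532
Node 0 (S = 20): V_0 = e^(−0.08)·[0.3332·0.0000 + 0.6668·2.0532] = 1.2637

1.26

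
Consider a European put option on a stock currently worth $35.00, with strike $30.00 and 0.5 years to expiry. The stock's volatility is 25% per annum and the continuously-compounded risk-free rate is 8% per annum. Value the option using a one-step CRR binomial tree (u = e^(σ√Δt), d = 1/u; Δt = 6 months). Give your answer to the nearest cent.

$0.28

CRR parameters: u = e^(σ√Δt) = e^(0.25·√0.5) = 1.1934, d = 1/u = 0.8380
Per-period rate: rΔt = 0.08·0.5 = 0.04, so R = e^0.04 = 1.0408
Risk-neutral probability p = (e^0.04 − 0.8380)/(1.1934 − 0.8380) = 0.2028/0.3554 = 0.5708
Terminal stock prices: S_u = 41.77, S_d = 29.33
Terminal payoffs (K − S): max(-11.77, 0) = 0, max(0.6712, 0) = 0.6712
Node 0 (S = 35): V_0 = e^(−0.04)·[0.5708·0.0000 + 0.4292·0.6712] = 0.2768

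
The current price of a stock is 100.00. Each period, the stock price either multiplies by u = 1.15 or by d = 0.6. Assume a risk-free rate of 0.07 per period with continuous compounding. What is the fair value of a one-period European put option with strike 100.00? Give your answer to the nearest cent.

Risk-neutral probability p = (e^0.07 − 0.6)/(1.15 − 0.6) = 0.4725/0.5500 = 0.8591
Terminal stock prices: S_u = 115, S_d = 60
Terminal payoffs (K − S): max(-15, 0) = 0, max(40, 0) = 40
Node 0 (S = 100): V_0 = e^(−0.07)·[0.8591·0.0000 + 0.1409·40.0000] = 5.2548

5.25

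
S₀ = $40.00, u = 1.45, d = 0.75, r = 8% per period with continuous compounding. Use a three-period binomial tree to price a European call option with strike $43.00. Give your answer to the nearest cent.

Risk-neutral probability p = (e^0.08 − 0.75)/(1.45 − 0.75) = 0.3333/0.7000 = 0.4761
Terminal stock prices: S_uuu = 121.9, S_uud = 63.07, S_udd = 32.62, S_ddd = 16.88
Terminal payoffs (S − K): max(78.94, 0) = 78.94, max(20.07, 0) = 20.07, max(-10.38, 0) = 0, max(-26.12, 0) = 0
Node uu (S = 84.1): V_uu = e^(−0.08)·[0.4761·78.9450 + 0.5239·20.0750] = 44.4060
Node ud (S = 43.5): V_ud = e^(−0.08)·[0.4761·20.0750 + 0.5239·0.0000] = 8.8233
Node dd (S = 22.5): V_dd = e^(−0.08)·[0.4761·0.0000 + 0.5239·0.0000] = 0.0000
Node u (S = 58): V_u = e^(−0.08)·[0.4761·44.4060 + 0.5239·8.8233] = 23.7842
Node d (S = 30): V_d = e^(−0.08)·[0.4761·8.8233 + 0.5239·0.0000] = 3.8780
Node 0 (S = 40): V_0 = e^(−0.08)·[0.4761·23.7842 + 0.5239·3.8780] = 12.3290

$12.33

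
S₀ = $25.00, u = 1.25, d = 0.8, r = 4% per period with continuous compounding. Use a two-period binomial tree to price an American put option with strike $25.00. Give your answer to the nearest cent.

$2.23

Risk-neutral probability p = (e^0.04 − 0.8)/(1.25 − 0.8) = 0.2408/0.4500 = 0.5351
Terminal stock prices: S_uu = 39.06, S_ud = 25, S_dd = 16
Terminal payoffs (K − S): max(-14.06, 0) = 0, max(0, 0) = 0, max(9, 0) = 9
Node u (S = 31.25): continuation = e^(−0.04)·[0.5351·0.0000 + 0.4649·0.0000] = 0.0000; exercise value = 0.0000 ≤ continuation, so V_u = 0.0000
Node d (S = 20): continuation = e^(−0.04)·[0.5351·0.0000 + 0.4649·9.0000] = 4.0197; exercise value = 5.0000 > continuation, so V_d = 5.0000 (exercise)
Node 0 (S = 25): continuation = e^(−0.04)·[0.5351·0.0000 + 0.4649·5.0000] = 2.2332; exercise value = 0.0000 ≤ continuation, so V_0 = 2.2332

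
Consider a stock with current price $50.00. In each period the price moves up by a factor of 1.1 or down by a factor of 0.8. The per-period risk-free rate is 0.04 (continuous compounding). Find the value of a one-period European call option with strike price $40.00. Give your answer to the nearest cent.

Risk-neutral probability p = (e^0.04 − 0.8)/(1.1 − 0.8) = 0.2408/0.3000 = 0.8027
Terminal stock prices: S_u = 55, S_d = 40
Terminal payoffs (S − K): max(15, 0) = 15, max(0, 0) = 0
Node 0 (S = 50): V_0 = e^(−0.04)·[0.8027·15.0000 + 0.1973·0.0000] = 11.5684

$11.57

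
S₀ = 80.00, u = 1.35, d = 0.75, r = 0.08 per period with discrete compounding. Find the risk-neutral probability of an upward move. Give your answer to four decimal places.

Risk-neutral probability p = (1 + 0.08 − 0.75)/(1.35 − 0.75) = 0.3300/0.6000 = 0.5500

p = 0.5500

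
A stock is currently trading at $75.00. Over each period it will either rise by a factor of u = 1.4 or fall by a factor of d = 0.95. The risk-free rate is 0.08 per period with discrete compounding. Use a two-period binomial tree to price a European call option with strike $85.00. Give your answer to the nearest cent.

$9.63

Risk-neutral probability p = (1 + 0.08 − 0.95)/(1.4 − 0.95) = 0.1300/0.4500 = 0.2889
Terminal stock prices: S_uu = 147, S_ud = 99.75, S_dd = 67.69
Terminal payoffs (S − K): max(62, 0) = 62, max(14.75, 0) = 14.75, max(-17.31, 0) = 0
Node u (S = 105): V_u = 1/1.08·[0.2889·62.0000 + 0.7111·14.7500] = 26.2963
Node d (S = 71.25): V_d = 1/1.08·[0.2889·14.7500 + 0.7111·0.0000] = 3.9455
Node 0 (S = 75): V_0 = 1/1.08·[0.2889·26.2963 + 0.7111·3.9455] = 9.6318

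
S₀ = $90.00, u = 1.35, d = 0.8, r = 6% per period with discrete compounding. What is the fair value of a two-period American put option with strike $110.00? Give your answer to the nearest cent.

Risk-neutral probability p = (1 + 0.06 − 0.8)/(1.35 − 0.8) = 0.2600/0.5500 = 0.4727
Terminal stock prices: S_uu = 164, S_ud = 97.2, S_dd = 57.6
Terminal payoffs (K − S): max(-54.03, 0) = 0, max(12.8, 0) = 12.8, max(52.4, 0) = 52.4
Node u (S = 121.5): continuation = 1/1.06·[0.4727·0.0000 + 0.5273·12.8000] = 6.3671; exercise value = 0.0000 ≤ continuation, so V_u = 6.3671
Node d (S = 72): continuation = 1/1.06·[0.4727·12.8000 + 0.5273·52.4000] = 31.7736; exercise value = 38.0000 > continuation, so V_d = 38.0000 (exercise)
Node 0 (S = 90): continuation = 1/1.06·[0.4727·6.3671 + 0.5273·38.0000] = 21.7417; exercise value = 20.0000 ≤ continuation, so V_0 = 21.7417

$21.74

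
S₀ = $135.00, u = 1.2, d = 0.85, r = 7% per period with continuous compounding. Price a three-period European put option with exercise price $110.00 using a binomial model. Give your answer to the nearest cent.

Risk-neutral probability p = (e^0.07 − 0.85)/(1.2 − 0.85) = 0.2225/0.3500 = 0.6357
Terminal stock prices: S_uuu = 233.3, S_uud = 165.2, S_udd = 117, S_ddd = 82.91
Terminal payoffs (K − S): max(-123.3, 0) = 0, max(-55.24, 0) = 0, max(-7.045, 0) = 0, max(27.09, 0) = 27.09
Node uu (S = 194.4): V_uu = e^(−0.07)·[0.6357·0.0000 + 0.3643·0.0000] = 0.0000
Node ud (S = 137.7): V_ud = e^(−0.07)·[0.6357·0.0000 + 0.3643·0.0000] = 0.0000
Node dd (S = 97.54): V_dd = e^(−0.07)·[0.6357·0.0000 + 0.3643·27.0931] = 9.2018
Node u (S = 162): V_u = e^(−0.07)·[0.6357·0.0000 + 0.3643·0.0000] = 0.0000
Node d (S = 114.8): V_d = e^(−0.07)·[0.6357·0.0000 + 0.3643·9.2018] = 3.1253
Node 0 (S = 135): V_0 = e^(−0.07)·[0.6357·0.0000 + 0.3643·3.1253] = 1.0615

$1.06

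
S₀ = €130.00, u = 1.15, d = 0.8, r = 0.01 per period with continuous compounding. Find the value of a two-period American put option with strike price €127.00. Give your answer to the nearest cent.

€10.85

Risk-neutral probability p = (e^0.01 − 0.8)/(1.15 − 0.8) = 0.2101/0.3500 = 0.6001
Terminal stock prices: S_uu = 171.9, S_ud = 119.6, S_dd = 83.2
Terminal payoffs (K − S): max(-44.92, 0) = 0, max(7.4, 0) = 7.4, max(43.8, 0) = 43.8
Node u (S = 149.5): continuation = e^(−0.01)·[0.6001·0.0000 + 0.3999·7.4000] = 2.9295; exercise value = 0.0000 ≤ continuation, so V_u = 2.9295
Node d (S = 104): continuation = e^(−0.01)·[0.6001·7.4000 + 0.3999·43.8000] = 21.7363; exercise value = 23.0000 > continuation, so V_d = 23.0000 (exercise)
Node 0 (S = 130): continuation = e^(−0.01)·[0.6001·2.9295 + 0.3999·23.0000] = 10.8458; exercise value = 0.0000 ≤ continuation, so V_0 = 10.8458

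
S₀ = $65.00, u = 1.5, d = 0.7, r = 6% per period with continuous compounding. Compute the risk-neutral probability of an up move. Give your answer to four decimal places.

Risk-neutral probability p = (e^0.06 − 0.7)/(1.5 − 0.7) = 0.3618/0.8000 = 0.4523

p = 0.4523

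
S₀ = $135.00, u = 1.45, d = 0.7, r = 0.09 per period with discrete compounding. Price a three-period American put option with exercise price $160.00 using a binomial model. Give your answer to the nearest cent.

$34.77

Risk-neutral probability p = (1 + 0.09 − 0.7)/(1.45 − 0.7) = 0.3900/0.7500 = 0.5200
Terminal stock prices: S_uuu = 411.6, S_uud = 198.7, S_udd = 95.92, S_ddd = 46.3
Terminal payoffs (K − S): max(-251.6, 0) = 0, max(-38.69, 0) = 0, max(64.08, 0) = 64.08, max(113.7, 0) = 113.7
Node uu (S = 283.8): continuation = 1/1.09·[0.5200·0.0000 + 0.4800·0.0000] = 0.0000; exercise value = 0.0000 ≤ continuation, so V_uu = 0.0000
Node ud (S = 137): continuation = 1/1.09·[0.5200·0.0000 + 0.4800·64.0825] = 28.2198; exercise value = 22.9750 ≤ continuation, so V_ud = 28.2198
Node dd (S = 66.15): continuation = 1/1.09·[0.5200·64.0825 + 0.4800·113.6950] = 80.6390; exercise value = 93.8500 > continuation, so V_dd = 93.8500 (exercise)
Node u (S = 195.8): continuation = 1/1.09·[0.5200·0.0000 + 0.4800·28.2198] = 12.4271; exercise value = 0.0000 ≤ continuation, so V_u = 12.4271
Node d (S = 94.5): continuation = 1/1.09·[0.5200·28.2198 + 0.4800·93.8500] = 54.7911; exercise value = 65.5000 > continuation, so V_d = 65.5000 (exercise)
Node 0 (S = 135): continuation = 1/1.09·[0.5200·12.4271 + 0.4800·65.5000] = 34.7725; exercise value = 25.0000 ≤ continuation, so V_0 = 34.7725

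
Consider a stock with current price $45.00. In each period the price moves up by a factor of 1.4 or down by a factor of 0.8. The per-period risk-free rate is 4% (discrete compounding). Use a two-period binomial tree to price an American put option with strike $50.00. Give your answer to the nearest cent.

Risk-neutral probability p = (1 + 0.04 − 0.8)/(1.4 − 0.8) = 0.2400/0.6000 = 0.4000
Terminal stock prices: S_uu = 88.2, S_ud = 50.4, S_dd = 28.8
Terminal payoffs (K − S): max(-38.2, 0) = 0, max(-0.4, 0) = 0, max(21.2, 0) = 21.2
Node u (S = 63): continuation = 1/1.04·[0.4000·0.0000 + 0.6000·0.0000] = 0.0000; exercise value = 0.0000 ≤ continuation, so V_u = 0.0000
Node d (S = 36): continuation = 1/1.04·[0.4000·0.0000 + 0.6000·21.2000] = 12.2308; exercise value = 14.0000 > continuation, so V_d = 14.0000 (exercise)
Node 0 (S = 45): continuation = 1/1.04·[0.4000·0.0000 + 0.6000·14.0000] = 8.0769; exercise value = 5.0000 ≤ continuation, so V_0 = 8.0769

$8.08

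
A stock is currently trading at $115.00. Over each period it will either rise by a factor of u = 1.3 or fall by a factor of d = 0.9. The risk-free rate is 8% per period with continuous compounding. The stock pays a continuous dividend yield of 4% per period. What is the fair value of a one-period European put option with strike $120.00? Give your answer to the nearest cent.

Per-period risk-free factor R = e^0.08 = 1.0833; dividend-adjusted growth = e^(0.08−0.04) = 1.0408.
Risk-neutral probability p = (1.0408 − 0.9)/(1.3 − 0.9) = 0.1408/0.4000 = 0.3520
Terminal stock prices: S_u = 149.5, S_d = 103.5
Terminal payoffs (K − S): max(-29.5, 0) = 0, max(16.5, 0) = 16.5
Node 0 (S = 115): V_0 = e^(−0.08)·[0.3520·0.0000 + 0.6480·16.5000] = 9.8695

$9.87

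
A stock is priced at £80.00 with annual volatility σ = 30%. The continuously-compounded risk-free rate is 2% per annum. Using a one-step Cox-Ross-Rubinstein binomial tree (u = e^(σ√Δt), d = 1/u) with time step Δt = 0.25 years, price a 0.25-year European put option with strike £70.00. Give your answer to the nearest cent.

£0.59

CRR parameters: u = e^(σ√Δt) = e^(0.3·√0.25) = 1.1618, d = 1/u = 0.8607
Per-period rate: rΔt = 0.02·0.25 = 0.005, so R = e^0.005 = 1.0050
Risk-neutral probability p = (e^0.005 − 0.8607)/(1.1618 − 0.8607) = 0.1443/0.3011 = 0.4792
Terminal stock prices: S_u = 92.95, S_d = 68.86
Terminal payoffs (K − S): max(-22.95, 0) = 0, max(1.143, 0) = 1.143
Node 0 (S = 80): V_0 = e^(−0.005)·[0.4792·0.0000 + 0.5208·1.1434] = 0.5925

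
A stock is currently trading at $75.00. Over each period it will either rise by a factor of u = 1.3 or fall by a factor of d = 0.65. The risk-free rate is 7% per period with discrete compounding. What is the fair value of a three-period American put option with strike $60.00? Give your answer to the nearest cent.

$5.58

Risk-neutral probability p = (1 + 0.07 − 0.65)/(1.3 − 0.65) = 0.4200/0.6500 = 0.6462
Terminal stock prices: S_uuu = 164.8, S_uud = 82.39, S_udd = 41.19, S_ddd = 20.6
Terminal payoffs (K − S): max(-104.8, 0) = 0, max(-22.39, 0) = 0, max(18.81, 0) = 18.81, max(39.4, 0) = 39.4
Node uu (S = 126.8): continuation = 1/1.07·[0.6462·0.0000 + 0.3538·0.0000] = 0.0000; exercise value = 0.0000 ≤ continuation, so V_uu = 0.0000
Node ud (S = 63.38): continuation = 1/1.07·[0.6462·0.0000 + 0.3538·18.8062] = 6.2192; exercise value = 0.0000 ≤ continuation, so V_ud = 6.2192
Node dd (S = 31.69): continuation = 1/1.07·[0.6462·18.8062 + 0.3538·39.4031] = 24.3873; exercise value = 28.3125 > continuation, so V_dd = 28.3125 (exercise)
Node u (S = 97.5): continuation = 1/1.07·[0.6462·0.0000 + 0.3538·6.2192] = 2.0567; exercise value = 0.0000 ≤ continuation, so V_u = 2.0567
Node d (S = 48.75): continuation = 1/1.07·[0.6462·6.2192 + 0.3538·28.3125] = 13.1185; exercise value = 11.2500 ≤ continuation, so V_d = 13.1185
Node 0 (S = 75): continuation = 1/1.07·[0.6462·2.0567 + 0.3538·13.1185] = 5.5802; exercise value = 0.0000 ≤ continuation, so V_0 = 5.5802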